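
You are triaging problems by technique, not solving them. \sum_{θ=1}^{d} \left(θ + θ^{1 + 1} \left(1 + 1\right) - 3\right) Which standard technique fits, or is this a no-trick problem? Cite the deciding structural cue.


Best approach: no special technique — constant-multiple powers of θ with no cancellation partners and no common ratio — use the standard power-sum formulas.


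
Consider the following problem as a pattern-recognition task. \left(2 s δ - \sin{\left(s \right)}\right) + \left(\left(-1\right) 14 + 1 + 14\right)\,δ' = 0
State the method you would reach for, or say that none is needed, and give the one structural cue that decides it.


Verdict: a linear integrating factor — the unknown enters only to the first power against a nonzero forcing term — the integrating-factor template applies directly.


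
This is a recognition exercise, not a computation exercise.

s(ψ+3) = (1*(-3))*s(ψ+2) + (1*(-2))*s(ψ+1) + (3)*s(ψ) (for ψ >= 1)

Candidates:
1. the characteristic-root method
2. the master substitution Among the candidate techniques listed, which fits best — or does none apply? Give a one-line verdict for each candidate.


Verdict: the characteristic-root method — constant coefficients and linearity mean the ansatz r^ψ reduces it to solving the characteristic polynomial.
- the characteristic-root method — applies; the problem has the shape this method handles.
- the master substitution: the recursion steps by a constant offset, so exponential reindexing is pointless.


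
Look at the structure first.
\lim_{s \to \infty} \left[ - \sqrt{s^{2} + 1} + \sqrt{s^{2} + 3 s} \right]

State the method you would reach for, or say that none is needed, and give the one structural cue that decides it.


Verdict: conjugate multiplication — neither \sqrt{s^{2} + 3 s} nor \sqrt{s^{2} + 1} converges alone, so rewrite their difference as a conjugate-rationalized quotient first.


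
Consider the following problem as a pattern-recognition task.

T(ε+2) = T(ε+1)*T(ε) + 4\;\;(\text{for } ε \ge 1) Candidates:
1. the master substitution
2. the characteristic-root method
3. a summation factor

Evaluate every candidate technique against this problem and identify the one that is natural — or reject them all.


Diagnosis: no special technique — the update rule curves (it is not linear in the unknown sequence), so no superposition-based closed form attaches — iterate or study it directly.
- the master substitution: no fixed divisor shrinks the index between calls.
- the characteristic-root method — nonlinearity rules out exponential-mode superposition from the start.
- a summation factor: no summation factor applies — the rule is not linear in the sequence values.


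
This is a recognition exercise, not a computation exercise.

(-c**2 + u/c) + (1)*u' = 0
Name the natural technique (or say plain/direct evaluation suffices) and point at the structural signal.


Best approach: a linear integrating factor — linear in the unknown with genuine forcing: multiply through by the exponential of the integrated coefficient and the left side closes into one derivative.


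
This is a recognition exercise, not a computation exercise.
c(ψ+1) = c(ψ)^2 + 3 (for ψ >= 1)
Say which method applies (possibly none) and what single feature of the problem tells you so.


Diagnosis: no special technique — the unknown enters the rule nonlinearly, not as a weighted sum — no linear method is even well-posed.


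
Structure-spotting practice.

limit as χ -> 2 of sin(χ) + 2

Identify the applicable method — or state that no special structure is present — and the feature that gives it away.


Verdict: no special technique — no denominator vanishes and nothing blows up at 2: direct substitution is the whole computation.


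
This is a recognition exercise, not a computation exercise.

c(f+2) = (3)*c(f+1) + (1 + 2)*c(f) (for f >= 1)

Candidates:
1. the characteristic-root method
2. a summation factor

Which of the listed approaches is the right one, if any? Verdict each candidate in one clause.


Best approach: the characteristic-root method — because shifting f leaves the equation's coefficients unchanged, exponential trials reduce it to algebra.
- the characteristic-root method — yes — fits the structure here.
- a summation factor: a summation factor telescopes one-step recursions; this one carries higher-order memory.


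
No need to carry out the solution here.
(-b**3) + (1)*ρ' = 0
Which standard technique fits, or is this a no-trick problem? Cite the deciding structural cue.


Technique: no special technique — with ρ absent the equation is not coupled at all: direct integration in b.


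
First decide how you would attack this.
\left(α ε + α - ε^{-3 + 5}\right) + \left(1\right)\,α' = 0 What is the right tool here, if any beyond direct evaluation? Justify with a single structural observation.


Diagnosis: a linear integrating factor — linear in the unknown with genuine forcing: multiply through by the exponential of the integrated coefficient and the left side closes into one derivative.


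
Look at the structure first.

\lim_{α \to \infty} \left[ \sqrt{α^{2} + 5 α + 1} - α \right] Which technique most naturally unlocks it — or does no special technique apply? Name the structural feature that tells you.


Best approach: conjugate multiplication — both pieces blow up but their difference is finite; the conjugate trick rationalizes \sqrt{α^{2} + 5 α + 1} - α.


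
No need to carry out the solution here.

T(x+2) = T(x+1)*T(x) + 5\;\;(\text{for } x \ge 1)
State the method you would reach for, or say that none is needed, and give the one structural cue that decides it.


Verdict: no special technique — the new term depends nonlinearly on the old ones, which disqualifies every superposition-based technique.


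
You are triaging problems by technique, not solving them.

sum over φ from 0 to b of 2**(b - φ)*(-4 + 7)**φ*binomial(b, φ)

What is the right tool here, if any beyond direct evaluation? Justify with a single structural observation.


Technique: the binomial theorem — binomial(b, φ) weighting matched powers of (-4 + 7) and 2 is the expanded form of ((-4 + 7) + 2)^b — fold it back up.


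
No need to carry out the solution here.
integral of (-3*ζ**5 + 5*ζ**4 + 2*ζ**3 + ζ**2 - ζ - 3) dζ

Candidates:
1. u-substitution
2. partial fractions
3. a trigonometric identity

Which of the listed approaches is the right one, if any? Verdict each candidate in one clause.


Diagnosis: no special technique — a term-by-term power-rule job in ζ; no substitution or rearrangement earns its keep here.
- u-substitution — no substitution does more than relabel what direct integration already handles.
- partial fractions: there is no rational-function structure to decompose.
- a trigonometric identity: with no trigonometric functions present, identity rewriting has no target.


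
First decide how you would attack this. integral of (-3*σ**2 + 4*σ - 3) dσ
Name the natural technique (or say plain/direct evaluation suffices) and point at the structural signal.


Method: no special technique — a term-by-term power-rule job in σ; no substitution or rearrangement earns its keep here.


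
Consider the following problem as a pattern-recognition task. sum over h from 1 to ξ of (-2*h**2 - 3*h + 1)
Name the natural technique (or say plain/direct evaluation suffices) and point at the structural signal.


Verdict: no special technique — constant-multiple powers of h with no cancellation partners and no common ratio — use the standard power-sum formulas.


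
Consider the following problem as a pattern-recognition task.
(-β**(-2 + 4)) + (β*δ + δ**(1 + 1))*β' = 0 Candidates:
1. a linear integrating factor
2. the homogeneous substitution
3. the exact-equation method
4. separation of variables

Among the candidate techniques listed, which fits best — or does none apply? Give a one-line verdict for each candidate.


Best approach: the homogeneous substitution — scaling δ and β together leaves the slope fixed — it depends only on β/δ, so substitute the ratio. A Bernoulli substitution after rearrangement (possibly exchanging dependent and independent variable) is a fair alternative; the homogeneous route works on the equation as it stands.
- a linear integrating factor — a nonlinear term in the unknown puts this outside the integrating-factor template.
- the homogeneous substitution: applicable, and directly so.
- the exact-equation method — the cross partial derivatives disagree, so no single potential exists.
- separation of variables — the two dependences are entangled, not a clean product of one-variable pieces.


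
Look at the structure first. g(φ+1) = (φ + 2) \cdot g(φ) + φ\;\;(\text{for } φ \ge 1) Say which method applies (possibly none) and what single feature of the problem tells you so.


Diagnosis: a summation factor — the coefficient φ + 2 drifts with the index, so no fixed root exists; normalizing by the cumulative product telescopes it.


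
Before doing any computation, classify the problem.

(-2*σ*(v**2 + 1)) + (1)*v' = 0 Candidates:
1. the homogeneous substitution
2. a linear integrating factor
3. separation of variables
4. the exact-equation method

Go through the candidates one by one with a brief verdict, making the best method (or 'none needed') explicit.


Method: separation of variables — all dependence on the two variables factors apart, the defining separable shape.
- the homogeneous substitution: rescaling both variables together changes the slope, so no ratio substitution collapses it.
- a linear integrating factor: a nonlinear term in the unknown puts this outside the integrating-factor template.
- separation of variables: applicable, and directly so.
- the exact-equation method — the cross partial derivatives disagree, so no single potential exists.


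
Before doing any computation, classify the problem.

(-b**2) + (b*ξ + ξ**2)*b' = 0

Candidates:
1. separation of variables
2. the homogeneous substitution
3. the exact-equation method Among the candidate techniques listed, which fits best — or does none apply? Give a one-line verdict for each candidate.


Diagnosis: the homogeneous substitution — the slope is degree-zero homogeneous: the ratio substitution v = b/ξ collapses it. Rewriting — with the variables' roles exchanged where the shape demands it — would expose a Bernoulli structure too; the homogeneous substitution simply reads the degrees directly.
- separation of variables — the two dependences do not factor apart.
- the homogeneous substitution: yes, a natural case for it.
- the exact-equation method — the mixed partial derivatives differ, so the left side is not a total differential.


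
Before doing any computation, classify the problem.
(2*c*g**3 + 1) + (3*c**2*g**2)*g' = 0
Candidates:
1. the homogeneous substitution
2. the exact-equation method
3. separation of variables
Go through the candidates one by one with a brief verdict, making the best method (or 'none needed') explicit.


Technique: the exact-equation method — this form is already the differential of something: the matching mixed partials of 2*c*g**3 + 1 and 3*c**2*g**2 prove it.
- the homogeneous substitution — solved for the derivative, the right side changes under joint scaling of the two variables.
- the exact-equation method — applicable, and directly so.
- separation of variables — no algebra isolates the independent variable on one side and the unknown on the other.


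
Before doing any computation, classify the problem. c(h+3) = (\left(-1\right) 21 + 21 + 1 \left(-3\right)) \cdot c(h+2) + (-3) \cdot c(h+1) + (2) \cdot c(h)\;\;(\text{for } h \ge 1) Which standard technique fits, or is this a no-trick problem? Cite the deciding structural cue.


Verdict: the characteristic-root method — the recurrence is linear and homogeneous with constant coefficients, so the ansatz r^h turns it into a polynomial equation for r.


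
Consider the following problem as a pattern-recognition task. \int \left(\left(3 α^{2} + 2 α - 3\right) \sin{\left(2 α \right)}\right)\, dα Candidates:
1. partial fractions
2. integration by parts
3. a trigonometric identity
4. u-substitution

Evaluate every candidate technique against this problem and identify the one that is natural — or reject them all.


Technique: integration by parts — a polynomial 3 α^{2} + 2 α - 3 against the kernel \sin{\left(2 α \right)} is the signature bounded-ladder case for integration by parts.
- partial fractions — the expression is not a ratio of polynomials that decomposes further.
- integration by parts: yes — fits the structure here.
- a trigonometric identity — there is no trigonometric structure whose rewriting would simplify the integrand.
- u-substitution: no subexpression of the integrand pairs with its own derivative as a factor — individual terms may offer their own substitutions, but any change of variable covering the whole integral would have to be constructed from outside the expression.


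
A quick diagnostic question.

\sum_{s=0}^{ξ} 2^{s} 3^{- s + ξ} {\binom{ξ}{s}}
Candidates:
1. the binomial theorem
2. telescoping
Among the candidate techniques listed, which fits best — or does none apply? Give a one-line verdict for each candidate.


Method: the binomial theorem — {\binom{ξ}{s}} weighting matched powers of 2 and 3 is the expanded form of (2 + 3)^ξ — fold it back up.
- the binomial theorem — a fit — the right tool for this form.
- telescoping — writing out consecutive terms as given produces no pairwise cancellation.


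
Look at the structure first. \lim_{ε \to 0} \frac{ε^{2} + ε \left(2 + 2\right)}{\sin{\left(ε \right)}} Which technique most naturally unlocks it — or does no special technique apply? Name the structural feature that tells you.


Diagnosis: l'Hôpital's rule (0/0) — the 0/0 form at 0 is the signature situation for l'Hôpital's rule. One could equally expand both pieces locally and compare leading terms; the rule does that in one stroke.


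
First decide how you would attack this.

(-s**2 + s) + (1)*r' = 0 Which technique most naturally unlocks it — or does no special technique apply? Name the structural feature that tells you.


Verdict: no special technique — solved for the derivative, r never appears on the right — this is a direct integration in s, not a differential-equations problem at heart.


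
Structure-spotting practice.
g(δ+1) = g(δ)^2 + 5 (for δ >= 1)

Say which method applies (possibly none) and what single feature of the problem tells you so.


Diagnosis: no special technique — a nonlinear dependence on earlier terms breaks linearity, and with it every superposition-based closed form.


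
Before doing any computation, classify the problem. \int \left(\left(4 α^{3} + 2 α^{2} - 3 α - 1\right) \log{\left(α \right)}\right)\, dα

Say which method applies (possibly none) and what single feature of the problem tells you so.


Method: integration by parts — \log{\left(α \right)} is the classic u in parts — its derivative is a plain reciprocal while 4 α^{3} + 2 α^{2} - 3 α - 1 absorbs the dv role.


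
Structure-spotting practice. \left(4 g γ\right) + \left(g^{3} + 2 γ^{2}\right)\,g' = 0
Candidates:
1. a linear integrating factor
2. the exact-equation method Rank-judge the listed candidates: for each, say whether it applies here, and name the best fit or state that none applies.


Verdict: the exact-equation method — the compatibility test passes: the g-derivative of 4 g γ matches the γ-derivative of g^{3} + 2 γ^{2}, so integrate a potential.
- a linear integrating factor: a nonlinear term in the unknown puts this outside the integrating-factor template.
- the exact-equation method — a fit — the right tool for this form.


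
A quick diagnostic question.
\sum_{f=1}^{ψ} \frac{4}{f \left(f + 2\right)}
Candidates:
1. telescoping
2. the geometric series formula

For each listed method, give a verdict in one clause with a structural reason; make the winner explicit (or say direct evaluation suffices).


Diagnosis: telescoping — the summand \frac{4}{f \left(f + 2\right)} decomposes into fractions whose poles differ by an integer shift — the series collapses.
- telescoping: a fit — the right tool for this form.
- the geometric series formula: dividing successive terms gives an index-dependent quantity, not a constant.


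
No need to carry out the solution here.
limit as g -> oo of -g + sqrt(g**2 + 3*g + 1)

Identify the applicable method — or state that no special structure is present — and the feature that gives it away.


Method: conjugate multiplication — both pieces blow up but their difference is finite; the conjugate trick rationalizes sqrt(g**2 + 3*g + 1) - g.


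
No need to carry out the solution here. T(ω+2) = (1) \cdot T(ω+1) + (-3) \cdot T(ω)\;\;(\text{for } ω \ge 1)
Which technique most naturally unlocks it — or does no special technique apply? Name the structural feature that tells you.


Diagnosis: the characteristic-root method — the recurrence treats every index alike (constant coefficients, no forcing) — precisely the regime where r^ω trials close it.


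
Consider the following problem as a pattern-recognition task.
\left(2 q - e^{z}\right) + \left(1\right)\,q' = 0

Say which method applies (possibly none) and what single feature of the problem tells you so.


Diagnosis: a linear integrating factor — q enters only linearly with coefficient 2; multiply by exp of the integral of 2 and the left side becomes one derivative.


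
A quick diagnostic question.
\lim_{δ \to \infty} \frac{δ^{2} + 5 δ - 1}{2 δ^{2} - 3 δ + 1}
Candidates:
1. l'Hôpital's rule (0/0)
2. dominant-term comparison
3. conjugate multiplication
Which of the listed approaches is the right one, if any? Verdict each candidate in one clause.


Verdict: dominant-term comparison — at large δ only the top-degree terms survive; compare the leading terms and the limit falls out.
- l'Hôpital's rule (0/0): no 0/0 form appears: written as one quotient, top and bottom both grow without bound, and the ratio is decided by their leading terms.
- dominant-term comparison: yes — fits the structure here.
- conjugate multiplication: the conjugate move applies to radical differences, which this is not.


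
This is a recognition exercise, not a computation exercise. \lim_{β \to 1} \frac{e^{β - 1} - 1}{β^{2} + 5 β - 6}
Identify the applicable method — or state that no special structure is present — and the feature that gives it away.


Verdict: l'Hôpital's rule (0/0) — plug in 1: top and bottom both hit zero, so differentiate each and retry. Expanding numerator and denominator to first order gives the same value — the rule automates exactly that.


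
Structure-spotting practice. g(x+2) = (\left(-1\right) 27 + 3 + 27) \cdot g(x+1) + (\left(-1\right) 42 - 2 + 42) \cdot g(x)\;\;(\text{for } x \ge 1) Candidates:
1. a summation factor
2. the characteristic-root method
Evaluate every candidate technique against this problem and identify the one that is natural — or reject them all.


Verdict: the characteristic-root method — because shifting x leaves the equation's coefficients unchanged, exponential trials reduce it to algebra.
- a summation factor — a summation factor telescopes one-step recursions; this one carries higher-order memory.
- the characteristic-root method: applicable, and directly so.


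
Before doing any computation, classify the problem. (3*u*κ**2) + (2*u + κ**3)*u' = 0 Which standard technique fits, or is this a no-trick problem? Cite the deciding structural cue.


Diagnosis: the exact-equation method — d/du of 3*u*κ**2 equals d/dκ of 2*u + κ**3: the form is a total differential of one potential — integrate it exactly.


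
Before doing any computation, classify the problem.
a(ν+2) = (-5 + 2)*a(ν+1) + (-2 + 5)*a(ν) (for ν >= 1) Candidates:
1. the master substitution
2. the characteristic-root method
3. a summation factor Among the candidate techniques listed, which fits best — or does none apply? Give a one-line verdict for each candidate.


Diagnosis: the characteristic-root method — this is the constant-coefficient homogeneous case — the whole solution in ν reduces to a polynomial's roots.
- the master substitution — no fixed divisor shrinks the index between calls.
- the characteristic-root method: a fit — the right tool for this form.
- a summation factor: a summation factor telescopes one-step recursions; this one carries higher-order memory.


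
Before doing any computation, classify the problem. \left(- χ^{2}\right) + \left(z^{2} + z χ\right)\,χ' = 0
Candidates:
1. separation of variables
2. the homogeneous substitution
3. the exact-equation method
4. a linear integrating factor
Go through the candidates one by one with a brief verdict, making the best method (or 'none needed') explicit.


Technique: the homogeneous substitution — the slope's numerator and denominator share total degree; set v = χ/z and the equation drops to separable form. This can also be massaged into Bernoulli form (the roles of the variables may need exchanging); the homogeneous substitution avoids that setup.
- separation of variables: no algebra isolates the independent variable on one side and the unknown on the other.
- the homogeneous substitution: yes, a natural case for it.
- the exact-equation method — the cross partial derivatives disagree, so no single potential exists.
- a linear integrating factor: the unknown enters nonlinearly (through a power, a denominator, or a transcendental function), which the linear integrating-factor recipe cannot absorb as-is — any repair would come from a preliminary substitution, not the factor.


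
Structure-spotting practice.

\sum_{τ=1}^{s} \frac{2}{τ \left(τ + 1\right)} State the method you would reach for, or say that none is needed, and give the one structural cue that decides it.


Technique: telescoping — after splitting \frac{2}{τ \left(τ + 1\right)} into partial fractions, the pieces are shifted copies of one function and cancel telescopically.


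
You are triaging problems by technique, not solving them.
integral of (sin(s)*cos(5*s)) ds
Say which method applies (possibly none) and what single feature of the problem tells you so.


Best approach: a trigonometric identity — the product sin(s)*cos(5*s) converts to a sum of single-frequency sinusoids via the product-to-sum identity.


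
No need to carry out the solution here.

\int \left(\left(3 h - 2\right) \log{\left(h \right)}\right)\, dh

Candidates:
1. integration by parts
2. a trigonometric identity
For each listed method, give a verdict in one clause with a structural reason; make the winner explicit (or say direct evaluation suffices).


Method: integration by parts — the logarithm \log{\left(h \right)} has no power-rule antiderivative to read off directly, but its derivative is algebraic — so differentiate \log{\left(h \right)} and integrate the polynomial factor 3 h - 2.
- integration by parts: applicable, and directly so.
- a trigonometric identity: no sine or cosine appears, so there is nothing for a trigonometric identity to act on.


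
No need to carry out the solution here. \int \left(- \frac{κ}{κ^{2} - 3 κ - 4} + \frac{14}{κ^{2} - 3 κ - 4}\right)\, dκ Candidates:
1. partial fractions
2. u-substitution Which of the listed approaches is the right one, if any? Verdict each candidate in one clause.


Method: partial fractions — with κ^{2} - 3 κ - 4 factorable and the degree on top strictly smaller, simple-fraction decomposition is immediate.
- partial fractions: applicable, and directly so.
- u-substitution — no subexpression of the integrand pairs with its own derivative as a factor — individual terms may offer their own substitutions, but any change of variable covering the whole integral would have to be constructed from outside the expression.


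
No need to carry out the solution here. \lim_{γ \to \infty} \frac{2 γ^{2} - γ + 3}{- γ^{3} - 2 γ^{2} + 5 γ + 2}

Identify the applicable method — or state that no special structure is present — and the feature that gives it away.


Technique: dominant-term comparison — at large γ only the top-degree terms survive; compare the leading terms and the limit falls out. Differentiating the expression as a single quotient would eventually settle it as well; matching dominant growth settles it immediately.


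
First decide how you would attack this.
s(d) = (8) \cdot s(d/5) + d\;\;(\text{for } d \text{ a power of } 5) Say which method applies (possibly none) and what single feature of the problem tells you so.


Diagnosis: the master substitution — the argument shrinks by the factor 5, so measure the index on a logarithmic scale and the recursion becomes a shift.


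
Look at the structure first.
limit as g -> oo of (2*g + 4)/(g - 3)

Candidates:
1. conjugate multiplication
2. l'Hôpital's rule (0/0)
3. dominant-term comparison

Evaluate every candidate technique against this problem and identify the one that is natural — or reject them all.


Best approach: dominant-term comparison — growth-rate triage: the leading powers of g decide the limit, everything else is noise.
- conjugate multiplication: no difference of divergent radicals appears, so rationalizing has nothing to cancel.
- l'Hôpital's rule (0/0): as a single quotient the expression runs to ∞/∞ at the limit point — an at-infinity form of the rule would apply, though the leading-growth comparison is the direct reading.
- dominant-term comparison: a fit — the right tool for this form.


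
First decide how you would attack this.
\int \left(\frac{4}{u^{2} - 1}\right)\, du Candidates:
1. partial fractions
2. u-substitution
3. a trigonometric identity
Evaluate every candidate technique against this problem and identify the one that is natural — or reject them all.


Best approach: partial fractions — each factor of u^{2} - 1 owns one elementary piece of the integrand — separate them and integrate piecewise.
- partial fractions — yes — fits the structure here.
- u-substitution — no subexpression of the integrand serves as a whole-integral substitution inner — individual terms may offer their own, but none carries its derivative as a factor of the full integrand; a working change of variable would have to be constructed from outside the expression.
- a trigonometric identity — there is no trigonometric structure at all — the integrand carries no sine or cosine to rewrite.


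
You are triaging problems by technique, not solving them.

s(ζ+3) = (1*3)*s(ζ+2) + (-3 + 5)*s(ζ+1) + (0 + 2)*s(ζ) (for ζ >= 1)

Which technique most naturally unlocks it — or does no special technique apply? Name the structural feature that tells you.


Verdict: the characteristic-root method — the recurrence treats every index alike (constant coefficients, no forcing) — precisely the regime where r^ζ trials close it.


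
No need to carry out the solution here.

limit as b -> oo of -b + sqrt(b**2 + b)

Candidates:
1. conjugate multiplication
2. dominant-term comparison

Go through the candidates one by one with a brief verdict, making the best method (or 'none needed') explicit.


Technique: conjugate multiplication — an infinity-minus-infinity difference with a surviving radical — multiply by the conjugate to cancel the divergence.
- conjugate multiplication: yes — fits the structure here.
- dominant-term comparison: no dominant-degree comparison decides it.


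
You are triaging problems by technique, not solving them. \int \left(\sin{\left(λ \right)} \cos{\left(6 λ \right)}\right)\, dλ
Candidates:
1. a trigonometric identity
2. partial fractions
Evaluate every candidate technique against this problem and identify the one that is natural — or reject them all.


Verdict: a trigonometric identity — the product \sin{\left(λ \right)} \cos{\left(6 λ \right)} converts to a sum of single-frequency sinusoids via the product-to-sum identity.
- a trigonometric identity — applicable, and directly so.
- partial fractions: the expression is not a ratio of polynomials that decomposes further.


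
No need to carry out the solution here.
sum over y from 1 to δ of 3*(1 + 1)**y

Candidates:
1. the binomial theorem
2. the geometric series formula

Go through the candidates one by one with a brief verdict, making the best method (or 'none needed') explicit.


Best approach: the geometric series formula — consecutive terms stand in a fixed index-free ratio — the geometric sum formula closes it.
- the binomial theorem: the summand does not match any term pattern of an expanded binomial power.
- the geometric series formula — applies; the problem has the shape this method handles.


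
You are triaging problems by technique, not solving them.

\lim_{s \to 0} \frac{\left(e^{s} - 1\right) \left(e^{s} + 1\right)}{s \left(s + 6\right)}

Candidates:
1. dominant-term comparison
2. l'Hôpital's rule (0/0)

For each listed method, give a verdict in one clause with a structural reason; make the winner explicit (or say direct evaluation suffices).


Technique: l'Hôpital's rule (0/0) — the 0/0 form at 0 is the signature situation for l'Hôpital's rule. Known elementary limits would finish this too — the rule just bypasses the case analysis.
- dominant-term comparison — this is not a rational comparison of growth rates at infinity.
- l'Hôpital's rule (0/0): yes — fits the structure here.


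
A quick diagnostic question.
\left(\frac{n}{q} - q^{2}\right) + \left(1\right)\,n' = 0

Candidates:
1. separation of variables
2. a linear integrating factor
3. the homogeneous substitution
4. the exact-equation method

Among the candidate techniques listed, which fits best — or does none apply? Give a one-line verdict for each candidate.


Method: a linear integrating factor — the unknown enters only to the first power against a nonzero forcing term — the integrating-factor template applies directly.
- separation of variables — the two dependences do not factor apart.
- a linear integrating factor: yes — fits the structure here.
- the homogeneous substitution — rescaling both variables together changes the slope, so no ratio substitution collapses it.
- the exact-equation method: the cross partial derivatives disagree, so no single potential exists.


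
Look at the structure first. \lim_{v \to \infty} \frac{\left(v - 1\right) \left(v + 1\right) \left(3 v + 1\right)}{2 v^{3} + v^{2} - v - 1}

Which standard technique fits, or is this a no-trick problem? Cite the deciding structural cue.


Technique: dominant-term comparison — at large v only the top-degree terms survive; compare the leading terms and the limit falls out. Differentiating the expression as a single quotient would eventually settle it as well; matching dominant growth settles it immediately.


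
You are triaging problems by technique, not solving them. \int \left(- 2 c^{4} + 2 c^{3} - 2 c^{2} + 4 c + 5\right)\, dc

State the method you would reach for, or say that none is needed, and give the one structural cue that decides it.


Technique: no special technique — scan for structure and find none: constant multiples of powers of c, integrate directly.


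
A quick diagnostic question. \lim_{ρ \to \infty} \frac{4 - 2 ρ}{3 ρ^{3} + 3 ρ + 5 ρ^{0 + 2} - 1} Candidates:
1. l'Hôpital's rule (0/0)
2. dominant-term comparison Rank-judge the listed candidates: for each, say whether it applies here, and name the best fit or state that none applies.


Technique: dominant-term comparison — divide through by the highest power of ρ; every lower-order term dies and the dominant terms decide the limit.
- l'Hôpital's rule (0/0) — as a single quotient the expression runs to ∞/∞ at the limit point — an at-infinity form of the rule would apply, though the leading-growth comparison is the direct reading.
- dominant-term comparison: yes, a natural case for it.


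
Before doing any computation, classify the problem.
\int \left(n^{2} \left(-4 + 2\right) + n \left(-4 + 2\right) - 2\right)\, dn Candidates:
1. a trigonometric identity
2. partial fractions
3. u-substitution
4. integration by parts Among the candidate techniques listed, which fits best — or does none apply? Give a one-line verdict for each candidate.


Method: no special technique — a term-by-term power-rule job in n; no substitution or rearrangement earns its keep here.
- a trigonometric identity — no sine or cosine appears, so there is nothing for a trigonometric identity to act on.
- partial fractions: there is no rational-function structure to decompose.
- u-substitution: any workable substitution here is cosmetic — the integrand is already in directly integrable form.
- integration by parts — parts would only shuffle a directly integrable integrand.


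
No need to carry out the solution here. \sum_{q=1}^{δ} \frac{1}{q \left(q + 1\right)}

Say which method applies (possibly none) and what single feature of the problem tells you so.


Method: telescoping — the summand \frac{1}{q \left(q + 1\right)} decomposes into fractions whose poles differ by an integer shift — the series collapses.


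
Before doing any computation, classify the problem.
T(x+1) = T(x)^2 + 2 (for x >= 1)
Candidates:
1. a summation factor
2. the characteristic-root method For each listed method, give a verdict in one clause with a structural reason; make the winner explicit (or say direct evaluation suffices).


Diagnosis: no special technique — the new term depends nonlinearly on the old ones, which disqualifies every superposition-based technique.
- a summation factor — no summation factor applies — the rule is not linear in the sequence values.
- the characteristic-root method — nonlinearity rules out exponential-mode superposition from the start.


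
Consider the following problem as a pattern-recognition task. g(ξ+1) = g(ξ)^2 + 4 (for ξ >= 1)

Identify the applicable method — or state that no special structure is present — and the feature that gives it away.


Technique: no special technique — the unknown sequence enters the update nonlinearly, so no linear method fits the recurrence as written — direct iteration remains.


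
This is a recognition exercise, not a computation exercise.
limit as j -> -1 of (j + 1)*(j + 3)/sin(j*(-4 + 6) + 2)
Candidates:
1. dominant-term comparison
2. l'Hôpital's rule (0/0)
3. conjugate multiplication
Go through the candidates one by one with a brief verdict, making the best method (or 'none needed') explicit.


Verdict: l'Hôpital's rule (0/0) — both numerator and denominator vanish at -1: the genuine 0/0 indeterminate that l'Hôpital exists for. One could equally expand both pieces locally and compare leading terms; the rule does that in one stroke.
- dominant-term comparison: no dominant power emerges to decide the limit by degree comparison.
- l'Hôpital's rule (0/0): yes, a natural case for it.
- conjugate multiplication — no divergent radical difference is present for a conjugate pair to cancel.


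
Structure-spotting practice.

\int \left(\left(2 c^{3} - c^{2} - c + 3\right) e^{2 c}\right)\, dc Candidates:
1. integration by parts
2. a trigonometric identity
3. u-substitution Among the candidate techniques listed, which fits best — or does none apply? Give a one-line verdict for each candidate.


Verdict: integration by parts — 2 c^{3} - c^{2} - c + 3 dies after finitely many derivatives while e^{2 c} cycles under integration — the tabular/parts setup.
- integration by parts — yes — fits the structure here.
- a trigonometric identity — with no trigonometric functions present, identity rewriting has no target.
- u-substitution: no subexpression of the integrand serves as a whole-integral substitution inner — individual terms may offer their own, but none carries its derivative as a factor of the full integrand; a working change of variable would have to be constructed from outside the expression.


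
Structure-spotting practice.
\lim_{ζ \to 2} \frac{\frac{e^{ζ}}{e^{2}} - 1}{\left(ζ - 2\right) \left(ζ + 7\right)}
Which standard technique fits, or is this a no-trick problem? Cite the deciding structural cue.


Best approach: l'Hôpital's rule (0/0) — both numerator and denominator vanish at 2: the genuine 0/0 indeterminate that l'Hôpital exists for. Expanding numerator and denominator to first order gives the same value — the rule automates exactly that.


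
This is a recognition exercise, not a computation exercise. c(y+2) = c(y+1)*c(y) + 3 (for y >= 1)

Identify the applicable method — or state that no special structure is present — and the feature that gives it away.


Method: no special technique — the new term depends nonlinearly on the old ones, which disqualifies every superposition-based technique.


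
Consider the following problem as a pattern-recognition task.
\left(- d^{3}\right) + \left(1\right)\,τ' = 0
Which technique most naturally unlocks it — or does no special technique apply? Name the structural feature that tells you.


Diagnosis: no special technique — solved for the derivative, τ never appears on the right — this is a direct integration in d, not a differential-equations problem at heart.


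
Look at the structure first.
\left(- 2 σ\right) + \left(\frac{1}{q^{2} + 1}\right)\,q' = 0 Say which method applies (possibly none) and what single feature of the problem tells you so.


Diagnosis: separation of variables — all dependence on the two variables factors apart, the defining separable shape. One could also solve this as an exact equation; with each coefficient in its own variable, separating is the same work with fewer steps.


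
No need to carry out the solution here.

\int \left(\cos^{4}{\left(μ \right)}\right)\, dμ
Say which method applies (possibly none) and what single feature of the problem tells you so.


Best approach: a trigonometric identity — apply power reduction to \cos^{4}{\left(μ \right)}; each application halves the trigonometric degree.


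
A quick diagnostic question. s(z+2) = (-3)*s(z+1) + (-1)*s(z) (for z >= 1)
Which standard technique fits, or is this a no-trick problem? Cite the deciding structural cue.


Diagnosis: the characteristic-root method — shift-invariance with fixed coefficients calls for exponential trials; the characteristic polynomial finds every r^z.


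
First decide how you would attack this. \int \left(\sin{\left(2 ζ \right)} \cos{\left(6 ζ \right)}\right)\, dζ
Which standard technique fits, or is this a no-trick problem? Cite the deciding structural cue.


Technique: a trigonometric identity — split \sin{\left(2 ζ \right)} \cos{\left(6 ζ \right)} with the angle-addition identities: the resulting sum integrates term by term.


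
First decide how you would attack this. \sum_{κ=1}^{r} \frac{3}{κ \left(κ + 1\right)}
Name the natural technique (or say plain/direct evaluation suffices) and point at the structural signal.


Verdict: telescoping — the denominator's roots in \frac{3}{κ \left(κ + 1\right)} sit an integer apart: decomposition produces a self-cancelling chain.


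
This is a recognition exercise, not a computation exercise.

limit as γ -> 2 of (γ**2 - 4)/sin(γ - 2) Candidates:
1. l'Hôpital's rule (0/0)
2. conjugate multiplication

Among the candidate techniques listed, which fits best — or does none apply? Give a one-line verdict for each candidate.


Best approach: l'Hôpital's rule (0/0) — numerator and denominator both vanish at 2 — a genuine 0/0 form, which is exactly when l'Hôpital applies. The standard small-argument limits would also carry it; the rule is the systematic route.
- l'Hôpital's rule (0/0) — yes — fits the structure here.
- conjugate multiplication: there is no infinity-minus-infinity radical difference to rationalize.


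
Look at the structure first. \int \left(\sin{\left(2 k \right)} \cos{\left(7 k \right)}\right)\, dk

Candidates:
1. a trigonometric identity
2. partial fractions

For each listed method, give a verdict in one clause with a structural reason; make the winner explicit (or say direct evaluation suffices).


Diagnosis: a trigonometric identity — two different frequencies multiply in \sin{\left(2 k \right)} \cos{\left(7 k \right)}; the product-to-sum formula separates them.
- a trigonometric identity: applicable, and directly so.
- partial fractions: there is no rational-function structure to decompose.
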